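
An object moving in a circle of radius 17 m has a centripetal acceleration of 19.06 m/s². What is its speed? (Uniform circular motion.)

v = √(a_c × r) = √(19.06 × 17) = 18.0 m/s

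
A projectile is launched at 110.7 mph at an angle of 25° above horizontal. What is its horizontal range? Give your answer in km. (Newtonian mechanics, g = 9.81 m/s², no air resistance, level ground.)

v₀ = 110.7 mph × 0.44704 = 49.4873 m/s
R = v₀² × sin(2θ) / g = 49.4873² × sin(2 × 25°) / 9.81 = 2448.99 × 0.766044 / 9.81 = 191.237 m
R = 191.237 m / 1000.0 = 0.1912 km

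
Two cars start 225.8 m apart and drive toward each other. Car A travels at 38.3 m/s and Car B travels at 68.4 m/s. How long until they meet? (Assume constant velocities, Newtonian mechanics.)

Combined speed: v_combined = 38.3 + 68.4 = 106.7 m/s
Time to meet: t = d/v_combined = 225.8/106.7 = 2.12 s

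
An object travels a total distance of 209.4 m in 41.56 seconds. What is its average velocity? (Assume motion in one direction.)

v_avg = Δd / Δt = 209.4 / 41.56 = 5.04 m/s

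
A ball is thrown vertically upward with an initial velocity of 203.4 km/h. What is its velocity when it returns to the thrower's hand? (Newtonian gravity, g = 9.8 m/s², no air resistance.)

By conservation of energy (no air resistance), the ball returns to the throw height with the same speed as launch, but directed downward.
|v_ground| = v₀ = 203.4 km/h
v_ground = 203.4 km/h (downward)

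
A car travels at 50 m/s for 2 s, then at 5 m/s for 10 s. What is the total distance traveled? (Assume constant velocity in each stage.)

d₁ = v₁t₁ = 50 × 2 = 100 m
d₂ = v₂t₂ = 5 × 10 = 50 m
d_total = 100 + 50 = 150 m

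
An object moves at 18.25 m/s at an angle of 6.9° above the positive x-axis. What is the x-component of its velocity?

vₓ = v cos(θ) = 18.25 × cos(6.9°) = 18.12 m/s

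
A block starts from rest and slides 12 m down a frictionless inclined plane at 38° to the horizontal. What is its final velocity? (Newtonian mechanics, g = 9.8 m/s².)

a = g sin(θ) = 9.8 × sin(38°) = 6.0335 m/s²
v = √(2ad) = √(2 × 6.0335 × 12) = 12.03 m/s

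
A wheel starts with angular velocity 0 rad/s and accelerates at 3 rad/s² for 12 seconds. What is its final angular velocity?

ω = ω₀ + αt = 0 + 3 × 12 = 36 rad/s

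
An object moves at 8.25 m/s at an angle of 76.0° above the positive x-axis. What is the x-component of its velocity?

vₓ = v cos(θ) = 8.25 × cos(76.0°) = 2.0 m/s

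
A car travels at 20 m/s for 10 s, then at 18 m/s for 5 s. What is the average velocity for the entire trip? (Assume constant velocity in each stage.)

d₁ = v₁t₁ = 20 × 10 = 200 m
d₂ = v₂t₂ = 18 × 5 = 90 m
d_total = 290 m, t_total = 15 s
v_avg = d_total/t_total = 290/15 = 19.33 m/s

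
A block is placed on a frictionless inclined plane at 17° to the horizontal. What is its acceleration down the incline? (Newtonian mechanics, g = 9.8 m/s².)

a = g sin(θ) = 9.8 × sin(17°) = 9.8 × 0.2924 = 2.87 m/s²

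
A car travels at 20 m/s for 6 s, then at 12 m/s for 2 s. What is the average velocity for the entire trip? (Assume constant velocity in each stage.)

d₁ = v₁t₁ = 20 × 6 = 120 m
d₂ = v₂t₂ = 12 × 2 = 24 m
d_total = 144 m, t_total = 8 s
v_avg = d_total/t_total = 144/8 = 18.0 m/s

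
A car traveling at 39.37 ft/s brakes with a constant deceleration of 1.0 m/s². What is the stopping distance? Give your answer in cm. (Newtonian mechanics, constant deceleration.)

v₀ = 39.37 ft/s × 0.3048 = 12.0 m/s
d = v₀² / (2a) = 12.0² / (2 × 1.0) = 144.0 / 2.0 = 72.0 m
d = 72.0 m / 0.01 = 7200 cm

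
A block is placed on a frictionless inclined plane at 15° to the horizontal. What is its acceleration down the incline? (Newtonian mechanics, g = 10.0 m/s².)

a = g sin(θ) = 10.0 × sin(15°) = 10.0 × 0.2588 = 2.59 m/s²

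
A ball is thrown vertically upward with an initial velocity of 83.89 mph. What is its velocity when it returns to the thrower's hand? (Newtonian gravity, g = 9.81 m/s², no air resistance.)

By conservation of energy (no air resistance), the ball returns to the throw height with the same speed as launch, but directed downward.
|v_ground| = v₀ = 83.89 mph
v_ground = 83.89 mph (downward)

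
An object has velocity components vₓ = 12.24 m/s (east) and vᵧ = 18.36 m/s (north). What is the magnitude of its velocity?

|v| = √(vₓ² + vᵧ²) = √(12.24² + 18.36²) = √(486.9072) = 22.07 m/s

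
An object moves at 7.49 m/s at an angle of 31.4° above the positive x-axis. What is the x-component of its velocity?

vₓ = v cos(θ) = 7.49 × cos(31.4°) = 6.39 m/s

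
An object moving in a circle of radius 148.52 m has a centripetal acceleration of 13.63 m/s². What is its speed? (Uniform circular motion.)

v = √(a_c × r) = √(13.63 × 148.52) = 44.99 m/s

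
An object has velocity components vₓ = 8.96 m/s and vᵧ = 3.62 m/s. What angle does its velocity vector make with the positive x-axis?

θ = arctan(vᵧ/vₓ) = arctan(3.62/8.96) = 22.0°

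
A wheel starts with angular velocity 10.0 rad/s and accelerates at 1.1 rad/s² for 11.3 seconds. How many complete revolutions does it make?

θ = ω₀t + ½αt² = 10.0×11.3 + ½×1.1×11.3² = 183.2295 rad
Total revolutions = θ/(2π) = 183.2295/(2π) = 29.16
Complete revolutions = ⌊29.16⌋ = 29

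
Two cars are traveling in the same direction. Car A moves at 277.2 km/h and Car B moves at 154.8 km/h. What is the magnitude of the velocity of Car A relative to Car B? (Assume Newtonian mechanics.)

v_rel = |v_A - v_B| = |277.2 - 154.8| = 122.4 km/h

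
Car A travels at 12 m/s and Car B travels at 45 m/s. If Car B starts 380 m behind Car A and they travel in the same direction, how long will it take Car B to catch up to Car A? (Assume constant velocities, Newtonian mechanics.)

Relative speed: v_rel = 45 - 12 = 33 m/s
Time to catch: t = d₀/v_rel = 380/33 = 11.52 s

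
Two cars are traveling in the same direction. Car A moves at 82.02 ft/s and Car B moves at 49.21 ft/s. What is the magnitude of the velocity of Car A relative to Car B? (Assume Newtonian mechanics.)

v_rel = |v_A - v_B| = |82.02 - 49.21| = 32.81 ft/s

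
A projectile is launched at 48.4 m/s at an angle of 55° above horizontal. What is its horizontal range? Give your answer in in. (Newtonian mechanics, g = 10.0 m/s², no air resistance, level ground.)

R = v₀² × sin(2θ) / g = 48.4² × sin(2 × 55°) / 10.0 = 2342.56 × 0.939693 / 10.0 = 220.129 m
R = 220.129 m / 0.0254 = 8666 in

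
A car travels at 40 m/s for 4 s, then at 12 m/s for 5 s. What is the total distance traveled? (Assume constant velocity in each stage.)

d₁ = v₁t₁ = 40 × 4 = 160 m
d₂ = v₂t₂ = 12 × 5 = 60 m
d_total = 160 + 60 = 220 m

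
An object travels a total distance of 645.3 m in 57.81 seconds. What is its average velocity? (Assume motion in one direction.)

v_avg = Δd / Δt = 645.3 / 57.81 = 11.16 m/s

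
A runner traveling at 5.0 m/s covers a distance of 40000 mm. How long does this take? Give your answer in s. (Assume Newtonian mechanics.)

d = 40000 mm × 0.001 = 40.0 m
t = d / v = 40.0 / 5.0 = 8.0 s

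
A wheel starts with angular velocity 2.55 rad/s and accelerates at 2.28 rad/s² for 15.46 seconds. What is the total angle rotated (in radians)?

θ = ω₀t + ½αt² = 2.55×15.46 + ½×2.28×15.46² = 311.9 rad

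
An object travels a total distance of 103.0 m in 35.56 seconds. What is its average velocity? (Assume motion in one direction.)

v_avg = Δd / Δt = 103.0 / 35.56 = 2.9 m/s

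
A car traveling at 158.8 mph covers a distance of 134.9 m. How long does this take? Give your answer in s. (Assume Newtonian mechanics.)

v = 158.8 mph × 0.44704 = 70.99 m/s
t = d / v = 134.9 / 70.99 = 1.9 s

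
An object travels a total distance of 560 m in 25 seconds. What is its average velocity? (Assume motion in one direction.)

v_avg = Δd / Δt = 560 / 25 = 22.4 m/s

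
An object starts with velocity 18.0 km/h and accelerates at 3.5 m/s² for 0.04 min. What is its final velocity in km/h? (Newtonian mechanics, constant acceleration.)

v₀ = 18.0 km/h × 0.2777777777777778 = 5.0 m/s
t = 0.04 min × 60.0 = 2.4 s
v = v₀ + a × t = 5.0 + 3.5 × 2.4 = 13.4 m/s
v = 13.4 m/s / 0.2777777777777778 = 48.24 km/h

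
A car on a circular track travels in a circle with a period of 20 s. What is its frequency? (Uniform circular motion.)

f = 1/T = 1/20 = 0.05 Hz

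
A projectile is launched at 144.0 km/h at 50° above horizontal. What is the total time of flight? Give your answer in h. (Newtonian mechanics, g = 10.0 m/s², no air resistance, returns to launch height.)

v₀ = 144.0 km/h × 0.2777777777777778 = 40.0 m/s
T = 2 × v₀ × sin(θ) / g = 2 × 40.0 × sin(50°) / 10.0 = 2 × 40.0 × 0.766044 / 10.0 = 6.12835 s
T = 6.12835 s / 3600.0 = 0.001702 h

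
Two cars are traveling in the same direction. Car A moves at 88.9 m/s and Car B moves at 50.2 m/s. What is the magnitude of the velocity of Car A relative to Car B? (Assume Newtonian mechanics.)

v_rel = |v_A - v_B| = |88.9 - 50.2| = 38.7 m/s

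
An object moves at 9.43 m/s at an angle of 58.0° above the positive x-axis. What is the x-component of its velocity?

vₓ = v cos(θ) = 9.43 × cos(58.0°) = 5.0 m/s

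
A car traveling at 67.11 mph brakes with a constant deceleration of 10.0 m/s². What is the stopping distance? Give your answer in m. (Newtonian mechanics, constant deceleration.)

v₀ = 67.11 mph × 0.44704 = 30.0009 m/s
d = v₀² / (2a) = 30.0009² / (2 × 10.0) = 900.054 / 20.0 = 45.0 m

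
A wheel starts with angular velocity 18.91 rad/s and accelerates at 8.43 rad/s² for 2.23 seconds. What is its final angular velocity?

ω = ω₀ + αt = 18.91 + 8.43 × 2.23 = 37.71 rad/s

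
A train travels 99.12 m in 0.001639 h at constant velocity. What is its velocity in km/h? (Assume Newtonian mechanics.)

t = 0.001639 h × 3600.0 = 5.9004 s
v = d / t = 99.12 / 5.9004 = 16.7989 m/s
v = 16.7989 m/s / 0.2777777777777778 = 60.48 km/h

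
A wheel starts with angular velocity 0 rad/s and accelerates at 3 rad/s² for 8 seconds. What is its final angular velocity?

ω = ω₀ + αt = 0 + 3 × 8 = 24 rad/s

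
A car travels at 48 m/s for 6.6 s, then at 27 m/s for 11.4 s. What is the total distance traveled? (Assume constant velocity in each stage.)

d₁ = v₁t₁ = 48 × 6.6 = 316.8 m
d₂ = v₂t₂ = 27 × 11.4 = 307.8 m
d_total = 316.8 + 307.8 = 624.6 m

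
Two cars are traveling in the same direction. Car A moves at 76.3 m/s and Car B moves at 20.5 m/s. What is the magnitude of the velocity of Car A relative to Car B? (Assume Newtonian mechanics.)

v_rel = |v_A - v_B| = |76.3 - 20.5| = 55.8 m/s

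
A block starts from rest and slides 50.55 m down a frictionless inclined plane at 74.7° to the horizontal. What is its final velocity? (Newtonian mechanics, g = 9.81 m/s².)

a = g sin(θ) = 9.81 × sin(74.7°) = 9.4623 m/s²
v = √(2ad) = √(2 × 9.4623 × 50.55) = 30.93 m/s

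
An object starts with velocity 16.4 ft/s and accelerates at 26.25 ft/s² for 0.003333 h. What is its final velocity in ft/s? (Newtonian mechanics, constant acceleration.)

v₀ = 16.4 ft/s × 0.3048 = 4.99872 m/s
a = 26.25 ft/s² × 0.3048 = 8.001 m/s²
t = 0.003333 h × 3600.0 = 11.9988 s
v = v₀ + a × t = 4.99872 + 8.001 × 11.9988 = 101.001 m/s
v = 101.001 m/s / 0.3048 = 331.4 ft/s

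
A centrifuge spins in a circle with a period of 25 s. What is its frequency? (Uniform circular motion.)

f = 1/T = 1/25 = 0.04 Hz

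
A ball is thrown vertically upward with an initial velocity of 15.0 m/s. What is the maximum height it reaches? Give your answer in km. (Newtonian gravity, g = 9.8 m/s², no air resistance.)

h_max = v₀² / (2g) = 15.0² / (2 × 9.8) = 225.0 / 19.6 = 11.4796 m
h_max = 11.4796 m / 1000.0 = 0.01148 km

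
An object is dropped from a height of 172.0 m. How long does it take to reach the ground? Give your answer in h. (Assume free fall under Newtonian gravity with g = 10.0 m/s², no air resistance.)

t = √(2h/g) = √(2 × 172.0 / 10.0) = 5.86515 s
t = 5.86515 s / 3600.0 = 0.001629 h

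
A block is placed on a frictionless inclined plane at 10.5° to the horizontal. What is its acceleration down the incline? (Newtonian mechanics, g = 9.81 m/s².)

a = g sin(θ) = 9.81 × sin(10.5°) = 9.81 × 0.1822 = 1.79 m/s²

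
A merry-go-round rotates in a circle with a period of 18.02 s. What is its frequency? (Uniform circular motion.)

f = 1/T = 1/18.02 = 0.0555 Hz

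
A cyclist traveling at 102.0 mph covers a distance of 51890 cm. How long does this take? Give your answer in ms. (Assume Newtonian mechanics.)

d = 51890 cm × 0.01 = 518.9 m
v = 102.0 mph × 0.44704 = 45.5981 m/s
t = d / v = 518.9 / 45.5981 = 11.3799 s
t = 11.3799 s / 0.001 = 11380 ms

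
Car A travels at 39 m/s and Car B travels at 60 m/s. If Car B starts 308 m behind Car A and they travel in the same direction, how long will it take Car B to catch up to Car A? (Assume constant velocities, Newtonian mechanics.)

Relative speed: v_rel = 60 - 39 = 21 m/s
Time to catch: t = d₀/v_rel = 308/21 = 14.67 s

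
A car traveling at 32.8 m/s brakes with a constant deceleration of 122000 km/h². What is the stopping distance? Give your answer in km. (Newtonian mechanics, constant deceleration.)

a = 122000 km/h² × 7.716049382716049e-05 = 9.41358 m/s²
d = v₀² / (2a) = 32.8² / (2 × 9.41358) = 1075.84 / 18.8272 = 57.1429 m
d = 57.1429 m / 1000.0 = 0.05714 km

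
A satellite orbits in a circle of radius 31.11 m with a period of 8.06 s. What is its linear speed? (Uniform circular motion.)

v = 2πr/T = 2π×31.11/8.06 = 24.25 m/s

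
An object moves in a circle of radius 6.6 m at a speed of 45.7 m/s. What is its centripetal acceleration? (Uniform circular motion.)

a_c = v²/r = 45.7²/6.6 = 2088.49/6.6 = 316.44 m/s²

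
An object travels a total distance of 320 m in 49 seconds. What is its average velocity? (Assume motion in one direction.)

v_avg = Δd / Δt = 320 / 49 = 6.53 m/s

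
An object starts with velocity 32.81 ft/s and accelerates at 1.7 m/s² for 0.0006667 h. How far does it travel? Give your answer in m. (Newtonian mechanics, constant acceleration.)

v₀ = 32.81 ft/s × 0.3048 = 10.0005 m/s
t = 0.0006667 h × 3600.0 = 2.40012 s
d = v₀ × t + ½ × a × t² = 10.0005 × 2.40012 + 0.5 × 1.7 × 2.40012² = 28.9 m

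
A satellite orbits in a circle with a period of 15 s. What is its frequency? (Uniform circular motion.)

f = 1/T = 1/15 = 0.0667 Hz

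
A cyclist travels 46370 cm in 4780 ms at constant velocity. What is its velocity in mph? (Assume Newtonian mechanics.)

d = 46370 cm × 0.01 = 463.7 m
t = 4780 ms × 0.001 = 4.78 s
v = d / t = 463.7 / 4.78 = 97.0084 m/s
v = 97.0084 m/s / 0.44704 = 217.0 mph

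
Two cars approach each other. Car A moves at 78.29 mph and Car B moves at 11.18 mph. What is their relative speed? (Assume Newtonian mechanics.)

v_rel = v_A + v_B = 78.29 + 11.18 = 89.47 mph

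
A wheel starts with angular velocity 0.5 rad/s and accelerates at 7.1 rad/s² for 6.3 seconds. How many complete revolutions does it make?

θ = ω₀t + ½αt² = 0.5×6.3 + ½×7.1×6.3² = 144.0495 rad
Total revolutions = θ/(2π) = 144.0495/(2π) = 22.93
Complete revolutions = ⌊22.93⌋ = 22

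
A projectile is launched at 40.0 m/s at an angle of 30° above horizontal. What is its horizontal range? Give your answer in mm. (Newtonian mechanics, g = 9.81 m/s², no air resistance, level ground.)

R = v₀² × sin(2θ) / g = 40.0² × sin(2 × 30°) / 9.81 = 1600.0 × 0.866025 / 9.81 = 141.248 m
R = 141.248 m / 0.001 = 141200 mm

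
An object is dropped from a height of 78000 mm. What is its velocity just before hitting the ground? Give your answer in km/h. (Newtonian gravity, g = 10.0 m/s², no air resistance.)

h = 78000 mm × 0.001 = 78.0 m
v = √(2gh) = √(2 × 10.0 × 78.0) = 39.4968 m/s
v = 39.4968 m/s / 0.2777777777777778 = 142.2 km/h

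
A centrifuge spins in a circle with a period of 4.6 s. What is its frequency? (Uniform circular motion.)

f = 1/T = 1/4.6 = 0.2174 Hz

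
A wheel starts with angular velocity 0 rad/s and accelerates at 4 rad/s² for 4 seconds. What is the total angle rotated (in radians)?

θ = ω₀t + ½αt² = 0×4 + ½×4×4² = 32.0 rad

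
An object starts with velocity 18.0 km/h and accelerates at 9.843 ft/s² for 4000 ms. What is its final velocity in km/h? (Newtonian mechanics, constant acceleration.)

v₀ = 18.0 km/h × 0.2777777777777778 = 5.0 m/s
a = 9.843 ft/s² × 0.3048 = 3.00015 m/s²
t = 4000 ms × 0.001 = 4.0 s
v = v₀ + a × t = 5.0 + 3.00015 × 4.0 = 17.0006 m/s
v = 17.0006 m/s / 0.2777777777777778 = 61.2 km/h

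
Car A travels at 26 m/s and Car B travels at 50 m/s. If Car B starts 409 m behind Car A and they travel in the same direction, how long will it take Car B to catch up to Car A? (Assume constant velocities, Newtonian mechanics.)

Relative speed: v_rel = 50 - 26 = 24 m/s
Time to catch: t = d₀/v_rel = 409/24 = 17.04 s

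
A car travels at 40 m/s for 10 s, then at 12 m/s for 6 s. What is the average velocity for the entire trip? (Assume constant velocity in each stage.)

d₁ = v₁t₁ = 40 × 10 = 400 m
d₂ = v₂t₂ = 12 × 6 = 72 m
d_total = 472 m, t_total = 16 s
v_avg = d_total/t_total = 472/16 = 29.5 m/s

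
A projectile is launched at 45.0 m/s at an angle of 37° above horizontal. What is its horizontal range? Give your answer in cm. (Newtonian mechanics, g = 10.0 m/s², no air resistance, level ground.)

R = v₀² × sin(2θ) / g = 45.0² × sin(2 × 37°) / 10.0 = 2025.0 × 0.961262 / 10.0 = 194.656 m
R = 194.656 m / 0.01 = 19470 cm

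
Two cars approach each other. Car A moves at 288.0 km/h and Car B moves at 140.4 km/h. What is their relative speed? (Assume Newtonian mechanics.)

v_rel = v_A + v_B = 288.0 + 140.4 = 428.4 km/h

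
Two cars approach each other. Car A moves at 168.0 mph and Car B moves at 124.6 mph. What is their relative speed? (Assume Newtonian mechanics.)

v_rel = v_A + v_B = 168.0 + 124.6 = 292.6 mph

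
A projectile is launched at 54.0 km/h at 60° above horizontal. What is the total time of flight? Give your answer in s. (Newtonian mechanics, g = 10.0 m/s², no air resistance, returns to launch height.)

v₀ = 54.0 km/h × 0.2777777777777778 = 15.0 m/s
T = 2 × v₀ × sin(θ) / g = 2 × 15.0 × sin(60°) / 10.0 = 2 × 15.0 × 0.866025 / 10.0 = 2.598 s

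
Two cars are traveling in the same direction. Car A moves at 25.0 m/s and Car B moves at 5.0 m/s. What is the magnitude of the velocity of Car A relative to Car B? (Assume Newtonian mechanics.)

v_rel = |v_A - v_B| = |25.0 - 5.0| = 20.0 m/s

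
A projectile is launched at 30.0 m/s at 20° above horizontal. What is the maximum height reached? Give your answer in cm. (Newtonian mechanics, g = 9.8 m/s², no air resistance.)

H = v₀² × sin²(θ) / (2g) = 30.0² × sin(20°)² / (2 × 9.8) = 900.0 × 0.116978 / 19.6 = 5.37144 m
H = 5.37144 m / 0.01 = 537.1 cm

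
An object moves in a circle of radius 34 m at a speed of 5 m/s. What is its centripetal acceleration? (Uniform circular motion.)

a_c = v²/r = 5²/34 = 25/34 = 0.74 m/s²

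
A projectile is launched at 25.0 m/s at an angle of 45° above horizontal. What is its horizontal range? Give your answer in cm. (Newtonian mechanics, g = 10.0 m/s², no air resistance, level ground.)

R = v₀² × sin(2θ) / g = 25.0² × sin(2 × 45°) / 10.0 = 625.0 × 1.0 / 10.0 = 62.5 m
R = 62.5 m / 0.01 = 6250 cm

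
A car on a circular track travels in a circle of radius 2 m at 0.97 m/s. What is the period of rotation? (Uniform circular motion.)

T = 2πr/v = 2π×2/0.97 = 12.96 s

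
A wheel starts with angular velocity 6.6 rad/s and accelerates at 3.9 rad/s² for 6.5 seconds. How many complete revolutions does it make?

θ = ω₀t + ½αt² = 6.6×6.5 + ½×3.9×6.5² = 125.2875 rad
Total revolutions = θ/(2π) = 125.2875/(2π) = 19.94
Complete revolutions = ⌊19.94⌋ = 19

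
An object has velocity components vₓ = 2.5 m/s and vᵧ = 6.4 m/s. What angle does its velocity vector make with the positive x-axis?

θ = arctan(vᵧ/vₓ) = arctan(6.4/2.5) = 68.66°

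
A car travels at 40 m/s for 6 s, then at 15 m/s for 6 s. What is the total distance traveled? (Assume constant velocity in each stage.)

d₁ = v₁t₁ = 40 × 6 = 240 m
d₂ = v₂t₂ = 15 × 6 = 90 m
d_total = 240 + 90 = 330 m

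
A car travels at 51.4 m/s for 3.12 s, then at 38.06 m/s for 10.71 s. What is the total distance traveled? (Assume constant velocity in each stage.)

d₁ = v₁t₁ = 51.4 × 3.12 = 160.368 m
d₂ = v₂t₂ = 38.06 × 10.71 = 407.6226 m
d_total = 160.368 + 407.6226 = 567.99 m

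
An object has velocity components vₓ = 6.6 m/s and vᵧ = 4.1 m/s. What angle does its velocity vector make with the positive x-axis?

θ = arctan(vᵧ/vₓ) = arctan(4.1/6.6) = 31.85°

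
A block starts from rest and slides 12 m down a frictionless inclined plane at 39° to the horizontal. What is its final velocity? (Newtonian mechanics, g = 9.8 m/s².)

a = g sin(θ) = 9.8 × sin(39°) = 6.1673 m/s²
v = √(2ad) = √(2 × 6.1673 × 12) = 12.17 m/s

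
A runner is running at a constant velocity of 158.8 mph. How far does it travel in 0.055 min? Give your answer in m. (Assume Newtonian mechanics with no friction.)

v = 158.8 mph × 0.44704 = 70.99 m/s
t = 0.055 min × 60.0 = 3.3 s
d = v × t = 70.99 × 3.3 = 234.3 m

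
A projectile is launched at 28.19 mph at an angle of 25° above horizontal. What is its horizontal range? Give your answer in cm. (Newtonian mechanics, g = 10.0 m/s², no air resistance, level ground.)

v₀ = 28.19 mph × 0.44704 = 12.6021 m/s
R = v₀² × sin(2θ) / g = 12.6021² × sin(2 × 25°) / 10.0 = 158.813 × 0.766044 / 10.0 = 12.1658 m
R = 12.1658 m / 0.01 = 1217 cm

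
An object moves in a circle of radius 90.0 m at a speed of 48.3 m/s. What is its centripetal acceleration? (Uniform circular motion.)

a_c = v²/r = 48.3²/90.0 = 2332.89/90.0 = 25.92 m/s²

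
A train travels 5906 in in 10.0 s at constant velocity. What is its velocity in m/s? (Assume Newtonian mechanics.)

d = 5906 in × 0.0254 = 150.012 m
v = d / t = 150.012 / 10.0 = 15.0 m/s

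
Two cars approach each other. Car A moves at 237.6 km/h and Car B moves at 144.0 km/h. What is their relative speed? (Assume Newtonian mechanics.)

v_rel = v_A + v_B = 237.6 + 144.0 = 381.6 km/h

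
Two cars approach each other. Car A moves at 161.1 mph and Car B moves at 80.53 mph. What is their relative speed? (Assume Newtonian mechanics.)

v_rel = v_A + v_B = 161.1 + 80.53 = 241.63 mph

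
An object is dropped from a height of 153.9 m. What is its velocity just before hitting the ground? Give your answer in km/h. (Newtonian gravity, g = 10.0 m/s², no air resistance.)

v = √(2gh) = √(2 × 10.0 × 153.9) = 55.4797 m/s
v = 55.4797 m/s / 0.2777777777777778 = 199.7 km/h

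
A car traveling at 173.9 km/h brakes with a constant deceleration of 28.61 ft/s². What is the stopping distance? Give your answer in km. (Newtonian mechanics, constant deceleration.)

v₀ = 173.9 km/h × 0.2777777777777778 = 48.3056 m/s
a = 28.61 ft/s² × 0.3048 = 8.72033 m/s²
d = v₀² / (2a) = 48.3056² / (2 × 8.72033) = 2333.43 / 17.4407 = 133.792 m
d = 133.792 m / 1000.0 = 0.1338 km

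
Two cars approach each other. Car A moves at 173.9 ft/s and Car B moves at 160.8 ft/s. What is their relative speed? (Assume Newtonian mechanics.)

v_rel = v_A + v_B = 173.9 + 160.8 = 334.7 ft/s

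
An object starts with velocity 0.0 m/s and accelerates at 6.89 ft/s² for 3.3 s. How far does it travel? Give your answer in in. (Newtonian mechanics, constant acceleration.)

a = 6.89 ft/s² × 0.3048 = 2.10007 m/s²
d = v₀ × t + ½ × a × t² = 0.0 × 3.3 + 0.5 × 2.10007 × 3.3² = 11.4349 m
d = 11.4349 m / 0.0254 = 450.2 in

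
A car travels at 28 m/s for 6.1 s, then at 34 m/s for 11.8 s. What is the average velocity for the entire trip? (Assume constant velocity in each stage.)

d₁ = v₁t₁ = 28 × 6.1 = 170.8 m
d₂ = v₂t₂ = 34 × 11.8 = 401.2 m
d_total = 572.0 m, t_total = 17.9 s
v_avg = d_total/t_total = 572.0/17.9 = 31.96 m/s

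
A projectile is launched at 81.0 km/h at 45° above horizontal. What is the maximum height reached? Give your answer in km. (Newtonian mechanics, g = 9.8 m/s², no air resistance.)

v₀ = 81.0 km/h × 0.2777777777777778 = 22.5 m/s
H = v₀² × sin²(θ) / (2g) = 22.5² × sin(45°)² / (2 × 9.8) = 506.25 × 0.5 / 19.6 = 12.9145 m
H = 12.9145 m / 1000.0 = 0.01291 km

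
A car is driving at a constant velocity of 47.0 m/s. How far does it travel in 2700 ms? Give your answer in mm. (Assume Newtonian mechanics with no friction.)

t = 2700 ms × 0.001 = 2.7 s
d = v × t = 47.0 × 2.7 = 126.9 m
d = 126.9 m / 0.001 = 126900 mm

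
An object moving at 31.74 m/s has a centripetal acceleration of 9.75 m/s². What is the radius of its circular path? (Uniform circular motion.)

r = v²/a_c = 31.74²/9.75 = 103.33 m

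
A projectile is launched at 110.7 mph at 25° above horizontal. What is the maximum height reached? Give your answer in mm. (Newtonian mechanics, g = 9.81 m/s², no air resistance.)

v₀ = 110.7 mph × 0.44704 = 49.4873 m/s
H = v₀² × sin²(θ) / (2g) = 49.4873² × sin(25°)² / (2 × 9.81) = 2448.99 × 0.178606 / 19.62 = 22.2938 m
H = 22.2938 m / 0.001 = 22290 mm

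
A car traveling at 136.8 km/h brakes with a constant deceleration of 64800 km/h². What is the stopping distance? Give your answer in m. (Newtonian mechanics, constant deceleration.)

v₀ = 136.8 km/h × 0.2777777777777778 = 38.0 m/s
a = 64800 km/h² × 7.716049382716049e-05 = 5.0 m/s²
d = v₀² / (2a) = 38.0² / (2 × 5.0) = 1444.0 / 10.0 = 144.4 m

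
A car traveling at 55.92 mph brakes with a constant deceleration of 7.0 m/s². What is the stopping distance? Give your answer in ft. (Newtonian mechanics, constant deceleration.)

v₀ = 55.92 mph × 0.44704 = 24.9985 m/s
d = v₀² / (2a) = 24.9985² / (2 × 7.0) = 624.925 / 14.0 = 44.6375 m
d = 44.6375 m / 0.3048 = 146.4 ft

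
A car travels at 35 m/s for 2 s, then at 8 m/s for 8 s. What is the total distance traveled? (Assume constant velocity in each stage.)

d₁ = v₁t₁ = 35 × 2 = 70 m
d₂ = v₂t₂ = 8 × 8 = 64 m
d_total = 70 + 64 = 134 m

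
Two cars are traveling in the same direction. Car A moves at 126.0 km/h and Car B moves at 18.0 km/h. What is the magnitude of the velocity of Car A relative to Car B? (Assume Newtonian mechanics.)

v_rel = |v_A - v_B| = |126.0 - 18.0| = 108.0 km/h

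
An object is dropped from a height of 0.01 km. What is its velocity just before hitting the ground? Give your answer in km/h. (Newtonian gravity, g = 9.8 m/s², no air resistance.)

h = 0.01 km × 1000.0 = 10.0 m
v = √(2gh) = √(2 × 9.8 × 10.0) = 14.0 m/s
v = 14.0 m/s / 0.2777777777777778 = 50.4 km/h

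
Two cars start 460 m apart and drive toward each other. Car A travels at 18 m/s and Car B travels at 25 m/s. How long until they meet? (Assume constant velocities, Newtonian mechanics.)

Combined speed: v_combined = 18 + 25 = 43 m/s
Time to meet: t = d/v_combined = 460/43 = 10.7 s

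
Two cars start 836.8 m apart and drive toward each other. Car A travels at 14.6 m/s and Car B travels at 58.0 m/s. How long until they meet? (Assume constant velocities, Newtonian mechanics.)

Combined speed: v_combined = 14.6 + 58.0 = 72.6 m/s
Time to meet: t = d/v_combined = 836.8/72.6 = 11.53 s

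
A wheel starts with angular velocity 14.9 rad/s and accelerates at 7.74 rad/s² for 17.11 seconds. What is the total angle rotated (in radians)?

θ = ω₀t + ½αt² = 14.9×17.11 + ½×7.74×17.11² = 1387.89 rad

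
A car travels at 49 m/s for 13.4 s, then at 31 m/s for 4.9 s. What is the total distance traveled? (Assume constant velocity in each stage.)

d₁ = v₁t₁ = 49 × 13.4 = 656.6 m
d₂ = v₂t₂ = 31 × 4.9 = 151.9 m
d_total = 656.6 + 151.9 = 808.5 m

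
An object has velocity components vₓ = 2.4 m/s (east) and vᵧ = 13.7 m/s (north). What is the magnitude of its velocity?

|v| = √(vₓ² + vᵧ²) = √(2.4² + 13.7²) = √(193.45) = 13.91 m/s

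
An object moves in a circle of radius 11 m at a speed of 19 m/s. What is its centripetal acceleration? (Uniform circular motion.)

a_c = v²/r = 19²/11 = 361/11 = 32.82 m/s²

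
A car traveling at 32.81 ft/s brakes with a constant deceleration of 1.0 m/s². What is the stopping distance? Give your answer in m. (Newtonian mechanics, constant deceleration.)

v₀ = 32.81 ft/s × 0.3048 = 10.00049 m/s
d = v₀² / (2a) = 10.00049² / (2 × 1.0) = 100.0098 / 2.0 = 50.0 m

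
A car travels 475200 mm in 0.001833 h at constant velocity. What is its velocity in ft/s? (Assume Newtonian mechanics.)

d = 475200 mm × 0.001 = 475.2 m
t = 0.001833 h × 3600.0 = 6.5988 s
v = d / t = 475.2 / 6.5988 = 72.0131 m/s
v = 72.0131 m/s / 0.3048 = 236.3 ft/s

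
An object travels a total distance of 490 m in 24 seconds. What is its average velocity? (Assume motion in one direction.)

v_avg = Δd / Δt = 490 / 24 = 20.42 m/s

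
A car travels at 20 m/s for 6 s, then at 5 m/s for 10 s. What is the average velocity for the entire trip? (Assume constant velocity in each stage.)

d₁ = v₁t₁ = 20 × 6 = 120 m
d₂ = v₂t₂ = 5 × 10 = 50 m
d_total = 170 m, t_total = 16 s
v_avg = d_total/t_total = 170/16 = 10.62 m/s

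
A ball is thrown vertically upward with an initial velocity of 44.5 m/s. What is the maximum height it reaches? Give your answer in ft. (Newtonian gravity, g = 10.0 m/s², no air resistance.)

h_max = v₀² / (2g) = 44.5² / (2 × 10.0) = 1980.25 / 20.0 = 99.0125 m
h_max = 99.0125 m / 0.3048 = 324.8 ft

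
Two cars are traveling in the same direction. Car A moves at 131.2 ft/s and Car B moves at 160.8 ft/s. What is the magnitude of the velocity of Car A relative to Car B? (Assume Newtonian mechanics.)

v_rel = |v_A - v_B| = |131.2 - 160.8| = 29.6 ft/s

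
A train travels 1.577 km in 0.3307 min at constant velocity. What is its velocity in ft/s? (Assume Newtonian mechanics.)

d = 1.577 km × 1000.0 = 1577.0 m
t = 0.3307 min × 60.0 = 19.842 s
v = d / t = 1577.0 / 19.842 = 79.4779 m/s
v = 79.4779 m/s / 0.3048 = 260.8 ft/s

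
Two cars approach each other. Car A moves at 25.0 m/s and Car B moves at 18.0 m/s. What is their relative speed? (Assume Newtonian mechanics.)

v_rel = v_A + v_B = 25.0 + 18.0 = 43.0 m/s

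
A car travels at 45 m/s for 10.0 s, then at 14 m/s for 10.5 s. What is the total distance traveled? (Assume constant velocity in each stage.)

d₁ = v₁t₁ = 45 × 10.0 = 450.0 m
d₂ = v₂t₂ = 14 × 10.5 = 147.0 m
d_total = 450.0 + 147.0 = 597.0 m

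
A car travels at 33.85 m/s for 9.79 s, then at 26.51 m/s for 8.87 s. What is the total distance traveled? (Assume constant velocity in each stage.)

d₁ = v₁t₁ = 33.85 × 9.79 = 331.3915 m
d₂ = v₂t₂ = 26.51 × 8.87 = 235.1437 m
d_total = 331.3915 + 235.1437 = 566.54 m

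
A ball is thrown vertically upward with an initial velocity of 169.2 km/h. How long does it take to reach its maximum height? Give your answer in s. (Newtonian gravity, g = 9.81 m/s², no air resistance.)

v₀ = 169.2 km/h × 0.2777777777777778 = 47.0 m/s
t_up = v₀ / g = 47.0 / 9.81 = 4.791 s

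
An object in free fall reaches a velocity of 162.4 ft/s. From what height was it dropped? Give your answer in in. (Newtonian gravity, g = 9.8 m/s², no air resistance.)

v = 162.4 ft/s × 0.3048 = 49.4995 m/s
h = v² / (2g) = 49.4995² / (2 × 9.8) = 125.01 m
h = 125.01 m / 0.0254 = 4922 in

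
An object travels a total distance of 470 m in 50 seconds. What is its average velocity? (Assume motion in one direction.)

v_avg = Δd / Δt = 470 / 50 = 9.4 m/s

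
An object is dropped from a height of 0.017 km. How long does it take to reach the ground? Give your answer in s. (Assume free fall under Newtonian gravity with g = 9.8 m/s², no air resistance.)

h = 0.017 km × 1000.0 = 17.0 m
t = √(2h/g) = √(2 × 17.0 / 9.8) = 1.863 s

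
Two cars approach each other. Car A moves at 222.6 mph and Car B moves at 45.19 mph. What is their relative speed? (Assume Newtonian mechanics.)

v_rel = v_A + v_B = 222.6 + 45.19 = 267.79 mph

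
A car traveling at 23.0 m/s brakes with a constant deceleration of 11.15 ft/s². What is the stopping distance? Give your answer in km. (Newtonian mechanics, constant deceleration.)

a = 11.15 ft/s² × 0.3048 = 3.39852 m/s²
d = v₀² / (2a) = 23.0² / (2 × 3.39852) = 529.0 / 6.79704 = 77.828 m
d = 77.828 m / 1000.0 = 0.07783 km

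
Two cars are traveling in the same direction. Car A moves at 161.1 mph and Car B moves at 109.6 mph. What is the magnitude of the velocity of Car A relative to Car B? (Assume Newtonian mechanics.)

v_rel = |v_A - v_B| = |161.1 - 109.6| = 51.5 mph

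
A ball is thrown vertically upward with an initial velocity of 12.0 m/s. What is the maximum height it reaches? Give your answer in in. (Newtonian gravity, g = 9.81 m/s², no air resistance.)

h_max = v₀² / (2g) = 12.0² / (2 × 9.81) = 144.0 / 19.62 = 7.33945 m
h_max = 7.33945 m / 0.0254 = 289.0 in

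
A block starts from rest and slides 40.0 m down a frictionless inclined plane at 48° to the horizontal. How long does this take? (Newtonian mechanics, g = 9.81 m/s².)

a = g sin(θ) = 9.81 × sin(48°) = 7.2903 m/s²
t = √(2d/a) = √(2 × 40.0 / 7.2903) = 3.31 s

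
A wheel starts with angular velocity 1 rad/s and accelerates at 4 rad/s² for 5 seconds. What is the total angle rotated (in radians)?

θ = ω₀t + ½αt² = 1×5 + ½×4×5² = 55.0 rad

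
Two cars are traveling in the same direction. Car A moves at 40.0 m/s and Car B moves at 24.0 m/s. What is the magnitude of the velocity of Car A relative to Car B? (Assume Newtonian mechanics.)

v_rel = |v_A - v_B| = |40.0 - 24.0| = 16.0 m/s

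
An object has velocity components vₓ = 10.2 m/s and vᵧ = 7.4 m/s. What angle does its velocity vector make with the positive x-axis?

θ = arctan(vᵧ/vₓ) = arctan(7.4/10.2) = 35.96°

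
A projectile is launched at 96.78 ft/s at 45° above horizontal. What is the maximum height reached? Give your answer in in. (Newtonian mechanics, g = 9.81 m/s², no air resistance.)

v₀ = 96.78 ft/s × 0.3048 = 29.4985 m/s
H = v₀² × sin²(θ) / (2g) = 29.4985² × sin(45°)² / (2 × 9.81) = 870.162 × 0.5 / 19.62 = 22.1754 m
H = 22.1754 m / 0.0254 = 873.0 in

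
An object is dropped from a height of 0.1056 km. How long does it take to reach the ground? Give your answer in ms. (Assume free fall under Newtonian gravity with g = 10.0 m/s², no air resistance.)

h = 0.1056 km × 1000.0 = 105.6 m
t = √(2h/g) = √(2 × 105.6 / 10.0) = 4.59565 s
t = 4.59565 s / 0.001 = 4596 ms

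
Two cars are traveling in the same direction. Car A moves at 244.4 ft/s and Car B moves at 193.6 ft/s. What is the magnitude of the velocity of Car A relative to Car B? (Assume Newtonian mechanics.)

v_rel = |v_A - v_B| = |244.4 - 193.6| = 50.8 ft/s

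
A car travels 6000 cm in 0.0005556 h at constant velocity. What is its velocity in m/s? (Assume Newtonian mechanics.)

d = 6000 cm × 0.01 = 60.0 m
t = 0.0005556 h × 3600.0 = 2.00016 s
v = d / t = 60.0 / 2.00016 = 30.0 m/s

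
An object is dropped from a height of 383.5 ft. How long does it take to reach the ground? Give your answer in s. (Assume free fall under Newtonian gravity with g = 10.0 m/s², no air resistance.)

h = 383.5 ft × 0.3048 = 116.891 m
t = √(2h/g) = √(2 × 116.891 / 10.0) = 4.835 s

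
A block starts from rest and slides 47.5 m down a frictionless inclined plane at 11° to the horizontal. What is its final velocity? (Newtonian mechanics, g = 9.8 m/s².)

a = g sin(θ) = 9.8 × sin(11°) = 1.8699 m/s²
v = √(2ad) = √(2 × 1.8699 × 47.5) = 13.33 m/s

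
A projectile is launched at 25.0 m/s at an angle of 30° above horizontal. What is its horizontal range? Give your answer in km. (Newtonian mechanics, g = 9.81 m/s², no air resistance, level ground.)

R = v₀² × sin(2θ) / g = 25.0² × sin(2 × 30°) / 9.81 = 625.0 × 0.866025 / 9.81 = 55.1749 m
R = 55.1749 m / 1000.0 = 0.05517 km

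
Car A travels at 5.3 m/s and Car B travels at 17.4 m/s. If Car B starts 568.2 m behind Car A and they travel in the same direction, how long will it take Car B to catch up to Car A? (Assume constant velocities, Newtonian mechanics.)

Relative speed: v_rel = 17.4 - 5.3 = 12.1 m/s
Time to catch: t = d₀/v_rel = 568.2/12.1 = 46.96 s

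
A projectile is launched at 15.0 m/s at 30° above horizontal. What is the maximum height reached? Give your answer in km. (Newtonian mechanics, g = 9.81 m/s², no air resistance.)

H = v₀² × sin²(θ) / (2g) = 15.0² × sin(30°)² / (2 × 9.81) = 225.0 × 0.25 / 19.62 = 2.86697 m
H = 2.86697 m / 1000.0 = 0.002867 km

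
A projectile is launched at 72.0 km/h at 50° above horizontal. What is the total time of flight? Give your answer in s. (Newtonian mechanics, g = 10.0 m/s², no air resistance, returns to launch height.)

v₀ = 72.0 km/h × 0.2777777777777778 = 20.0 m/s
T = 2 × v₀ × sin(θ) / g = 2 × 20.0 × sin(50°) / 10.0 = 2 × 20.0 × 0.766044 / 10.0 = 3.064 s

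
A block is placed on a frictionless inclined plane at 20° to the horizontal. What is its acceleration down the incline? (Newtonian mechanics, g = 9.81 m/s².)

a = g sin(θ) = 9.81 × sin(20°) = 9.81 × 0.342 = 3.36 m/s²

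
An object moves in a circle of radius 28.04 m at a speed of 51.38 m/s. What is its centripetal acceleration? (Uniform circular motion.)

a_c = v²/r = 51.38²/28.04 = 2639.9044/28.04 = 94.15 m/s²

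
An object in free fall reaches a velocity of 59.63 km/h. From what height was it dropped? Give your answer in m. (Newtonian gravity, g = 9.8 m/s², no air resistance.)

v = 59.63 km/h × 0.2777777777777778 = 16.5639 m/s
h = v² / (2g) = 16.5639² / (2 × 9.8) = 14.0 m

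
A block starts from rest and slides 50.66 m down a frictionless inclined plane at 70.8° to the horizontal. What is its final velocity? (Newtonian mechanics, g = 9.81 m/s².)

a = g sin(θ) = 9.81 × sin(70.8°) = 9.2643 m/s²
v = √(2ad) = √(2 × 9.2643 × 50.66) = 30.64 m/s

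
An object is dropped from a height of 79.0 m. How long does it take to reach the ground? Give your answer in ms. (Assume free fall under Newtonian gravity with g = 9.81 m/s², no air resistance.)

t = √(2h/g) = √(2 × 79.0 / 9.81) = 4.01323 s
t = 4.01323 s / 0.001 = 4013 ms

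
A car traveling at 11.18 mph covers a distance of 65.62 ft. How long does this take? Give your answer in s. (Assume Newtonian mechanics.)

d = 65.62 ft × 0.3048 = 20.001 m
v = 11.18 mph × 0.44704 = 4.99791 m/s
t = d / v = 20.001 / 4.99791 = 4.002 s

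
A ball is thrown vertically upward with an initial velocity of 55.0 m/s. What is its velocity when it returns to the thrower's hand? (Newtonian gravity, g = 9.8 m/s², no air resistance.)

By conservation of energy (no air resistance), the ball returns to the throw height with the same speed as launch, but directed downward.
|v_ground| = v₀ = 55.0 m/s
v_ground = 55.0 m/s (downward)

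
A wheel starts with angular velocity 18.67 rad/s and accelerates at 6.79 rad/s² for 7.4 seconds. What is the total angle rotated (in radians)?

θ = ω₀t + ½αt² = 18.67×7.4 + ½×6.79×7.4² = 324.07 rad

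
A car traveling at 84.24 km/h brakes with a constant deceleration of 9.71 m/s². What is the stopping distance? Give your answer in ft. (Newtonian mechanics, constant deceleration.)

v₀ = 84.24 km/h × 0.2777777777777778 = 23.4 m/s
d = v₀² / (2a) = 23.4² / (2 × 9.71) = 547.56 / 19.42 = 28.1957 m
d = 28.1957 m / 0.3048 = 92.51 ft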